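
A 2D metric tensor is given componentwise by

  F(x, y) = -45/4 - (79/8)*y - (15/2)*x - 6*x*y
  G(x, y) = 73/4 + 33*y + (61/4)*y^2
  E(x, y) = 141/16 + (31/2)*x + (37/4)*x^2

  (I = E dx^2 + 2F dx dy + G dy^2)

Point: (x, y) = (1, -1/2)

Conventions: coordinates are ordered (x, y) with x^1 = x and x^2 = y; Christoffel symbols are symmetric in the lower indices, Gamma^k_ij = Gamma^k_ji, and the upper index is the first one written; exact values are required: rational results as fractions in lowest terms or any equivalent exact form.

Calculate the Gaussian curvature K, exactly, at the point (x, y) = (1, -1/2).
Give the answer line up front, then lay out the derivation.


Answer: K = 400/101761

E = 537/16, F = -173/16, G = 89/16, EG - F^2 = 2233/32 at the point
E_x = 34, E_y = 0, F_x = -9/2, F_y = -127/8, G_x = 0, G_y = 71/4
E_yy = 0, F_xy = -6, G_xx = 0
Evaluate Brioschi's two determinant matrices M1, M2 and divide by (EG - F^2)^2.
M1 = [[-E_yy/2 + F_xy - G_xx/2, E_x/2, F_x - E_y/2], [F_y - G_x/2, E, F], [G_y/2, F, G]] = [[-6, 17, -9/2], [-127/8, 537/16, -173/16], [71/8, -173/16, 89/16]]; det M1 = 1225/64
M2 = [[0, E_y/2, G_x/2], [E_y/2, E, F], [G_x/2, F, G]] = [[0, 0, 0], [0, 537/16, -173/16], [0, -173/16, 89/16]]; det M2 = 0
det M1 - det M2 = 1225/64; K = 1225/64 / (2233/32)^2 = 400/101761


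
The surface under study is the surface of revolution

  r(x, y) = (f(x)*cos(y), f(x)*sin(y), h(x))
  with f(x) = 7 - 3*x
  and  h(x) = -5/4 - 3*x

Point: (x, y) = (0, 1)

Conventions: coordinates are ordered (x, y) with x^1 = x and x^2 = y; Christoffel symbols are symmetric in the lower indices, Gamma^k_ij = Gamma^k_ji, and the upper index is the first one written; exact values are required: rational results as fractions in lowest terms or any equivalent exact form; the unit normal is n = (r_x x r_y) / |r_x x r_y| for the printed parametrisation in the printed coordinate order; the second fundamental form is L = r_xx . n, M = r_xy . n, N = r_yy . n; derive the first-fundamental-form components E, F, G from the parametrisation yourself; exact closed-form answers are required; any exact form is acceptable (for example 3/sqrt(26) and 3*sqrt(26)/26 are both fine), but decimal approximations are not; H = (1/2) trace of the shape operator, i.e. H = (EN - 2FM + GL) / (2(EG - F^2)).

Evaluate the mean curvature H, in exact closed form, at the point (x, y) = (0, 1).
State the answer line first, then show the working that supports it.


Answer: H = -sqrt(2)/28

f = 7, f' = -3, f'' = 0, h' = -3, h'' = 0
E = 18, F = 0, G = 49; answer radicand W^2 = 18
unnormalised second-form numerators: l = 0, m = 0, n = -21; L = l/sqrt(18), and similarly M = m/sqrt(W^2), N = n/sqrt(W^2)
H = (E*n - 2*F*m + G*l) / (2*(EG - F^2)*sqrt(W^2)); E*n - 2*F*m + G*l = -378, EG - F^2 = 882, so H = (-3/14)/sqrt(18)


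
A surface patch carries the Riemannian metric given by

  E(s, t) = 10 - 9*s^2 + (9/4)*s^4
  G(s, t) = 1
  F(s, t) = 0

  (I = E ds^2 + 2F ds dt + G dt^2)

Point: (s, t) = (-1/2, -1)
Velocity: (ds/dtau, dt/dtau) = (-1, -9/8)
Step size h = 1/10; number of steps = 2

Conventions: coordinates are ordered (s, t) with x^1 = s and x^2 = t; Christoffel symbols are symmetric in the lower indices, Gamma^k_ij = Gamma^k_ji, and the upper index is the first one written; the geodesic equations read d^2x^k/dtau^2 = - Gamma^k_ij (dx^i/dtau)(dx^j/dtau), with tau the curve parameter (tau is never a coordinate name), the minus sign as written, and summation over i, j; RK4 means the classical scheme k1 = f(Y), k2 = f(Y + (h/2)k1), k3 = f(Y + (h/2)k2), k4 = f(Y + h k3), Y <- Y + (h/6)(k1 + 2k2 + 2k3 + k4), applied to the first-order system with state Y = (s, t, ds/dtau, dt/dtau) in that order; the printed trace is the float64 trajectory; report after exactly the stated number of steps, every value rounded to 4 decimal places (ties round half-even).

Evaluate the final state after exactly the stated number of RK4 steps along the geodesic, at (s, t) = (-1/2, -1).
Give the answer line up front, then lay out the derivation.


Answer: s = -0.7128, t = -1.2250, ds/dtau = -1.1460, dt/dtau = -1.1250

f(Y) = (ds/dtau, dt/dtau, -Gamma^s_ij Y'^i Y'^j, -Gamma^t_ij Y'^i Y'^j) with the Gammas evaluated at the stage position; h = 0.100000; intermediate values shown to 6 dp
step 0: s = -0.5000, t = -1.0000, ds/dtau = -1.0000, dt/dtau = -1.1250
step 1:
  k1: at (s, t) = (-0.500000, -1.000000), (ds/dtau, dt/dtau) = (-1.000000, -1.125000); Gamma_sss = 0.499010, Gamma_sst = 0.000000, Gamma_stt = 0.000000, Gamma_tss = 0.000000, Gamma_tst = 0.000000, Gamma_ttt = 0.000000; k1 = (-1.000000, -1.125000, -0.499010, 0.000000)
  k2: at (s, t) = (-0.550000, -1.056250), (ds/dtau, dt/dtau) = (-1.024950, -1.125000); Gamma_sss = 0.561418, Gamma_sst = 0.000000, Gamma_stt = 0.000000, Gamma_tss = 0.000000, Gamma_tst = 0.000000, Gamma_ttt = 0.000000; k2 = (-1.024950, -1.125000, -0.589783, 0.000000)
  k3: at (s, t) = (-0.551248, -1.056250), (ds/dtau, dt/dtau) = (-1.029489, -1.125000); Gamma_sss = 0.563026, Gamma_sst = 0.000000, Gamma_stt = 0.000000, Gamma_tss = 0.000000, Gamma_tst = 0.000000, Gamma_ttt = 0.000000; k3 = (-1.029489, -1.125000, -0.596722, 0.000000)
  k4: at (s, t) = (-0.602949, -1.112500), (ds/dtau, dt/dtau) = (-1.059672, -1.125000); Gamma_sss = 0.632008, Gamma_sst = 0.000000, Gamma_stt = 0.000000, Gamma_tss = 0.000000, Gamma_tst = 0.000000, Gamma_ttt = 0.000000; k4 = (-1.059672, -1.125000, -0.709685, 0.000000)
  Y <- Y + (h/6)(k1 + 2k2 + 2k3 + k4): s = -0.6028, t = -1.1125, ds/dtau = -1.0597, dt/dtau = -1.1250
step 2:
  k1: at (s, t) = (-0.602809, -1.112500), (ds/dtau, dt/dtau) = (-1.059695, -1.125000); Gamma_sss = 0.631815, Gamma_sst = 0.000000, Gamma_stt = 0.000000, Gamma_tss = 0.000000, Gamma_tst = 0.000000, Gamma_ttt = 0.000000; k1 = (-1.059695, -1.125000, -0.709499, 0.000000)
  k2: at (s, t) = (-0.655794, -1.168750), (ds/dtau, dt/dtau) = (-1.095170, -1.125000); Gamma_sss = 0.707806, Gamma_sst = 0.000000, Gamma_stt = 0.000000, Gamma_tss = 0.000000, Gamma_tst = 0.000000, Gamma_ttt = 0.000000; k2 = (-1.095170, -1.125000, -0.848941, 0.000000)
  k3: at (s, t) = (-0.657568, -1.168750), (ds/dtau, dt/dtau) = (-1.102142, -1.125000); Gamma_sss = 0.710453, Gamma_sst = 0.000000, Gamma_stt = 0.000000, Gamma_tss = 0.000000, Gamma_tst = 0.000000, Gamma_ttt = 0.000000; k3 = (-1.102142, -1.125000, -0.862999, 0.000000)
  k4: at (s, t) = (-0.713023, -1.225000), (ds/dtau, dt/dtau) = (-1.145995, -1.125000); Gamma_sss = 0.796869, Gamma_sst = 0.000000, Gamma_stt = 0.000000, Gamma_tss = 0.000000, Gamma_tst = 0.000000, Gamma_ttt = 0.000000; k4 = (-1.145995, -1.125000, -1.046531, 0.000000)
  Y <- Y + (h/6)(k1 + 2k2 + 2k3 + k4): s = -0.7128, t = -1.2250, ds/dtau = -1.1460, dt/dtau = -1.1250


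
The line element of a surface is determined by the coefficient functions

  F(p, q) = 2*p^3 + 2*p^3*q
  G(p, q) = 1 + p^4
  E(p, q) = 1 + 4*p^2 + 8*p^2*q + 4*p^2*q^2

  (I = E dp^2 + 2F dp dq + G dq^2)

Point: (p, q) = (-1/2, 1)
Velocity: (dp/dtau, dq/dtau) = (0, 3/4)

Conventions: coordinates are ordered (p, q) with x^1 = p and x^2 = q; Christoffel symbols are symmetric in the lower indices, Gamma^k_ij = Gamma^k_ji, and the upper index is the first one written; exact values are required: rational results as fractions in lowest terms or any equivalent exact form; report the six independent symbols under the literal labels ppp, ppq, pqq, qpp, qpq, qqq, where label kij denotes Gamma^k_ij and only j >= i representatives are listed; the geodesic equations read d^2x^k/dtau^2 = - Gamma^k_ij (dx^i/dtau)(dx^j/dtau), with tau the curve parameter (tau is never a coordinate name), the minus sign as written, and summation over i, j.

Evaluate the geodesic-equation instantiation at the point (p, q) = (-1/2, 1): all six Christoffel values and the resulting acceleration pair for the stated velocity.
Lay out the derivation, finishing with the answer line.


E = 5, F = -1/2, G = 17/16 at the point
E_p = -16, E_q = 4, F_p = 3, F_q = -1/4, G_p = -1/2, G_q = 0
EG - F^2 = 81/16;  g^inv = (16/81) * [[17/16, 1/2], [1/2, 5]]
first-kind symbols [ij,l] = (1/2)(d_i g_jl + d_j g_il - d_l g_ij): [pp,p] = E_p/2 = -8, [pp,q] = F_p - E_q/2 = 1, [pq,p] = E_q/2 = 2, [pq,q] = G_p/2 = -1/4, [qq,p] = F_q - G_p/2 = 0, [qq,q] = G_q/2 = 0
Gamma^p_ij = (G*[ij,p] - F*[ij,q])/(EG - F^2), Gamma^q_ij = (E*[ij,q] - F*[ij,p])/(EG - F^2)
Gamma_ppp = -128/81, Gamma_ppq = 32/81, Gamma_pqq = 0, Gamma_qpp = 16/81, Gamma_qpq = -4/81, Gamma_qqq = 0
d^2p/dtau^2 = -(Gamma_ppp*(0)^2 + 2*Gamma_ppq*(0)*(3/4) + Gamma_pqq*(3/4)^2) = 0
d^2q/dtau^2 = -(Gamma_qpp*(0)^2 + 2*Gamma_qpq*(0)*(3/4) + Gamma_qqq*(3/4)^2) = 0

Answer: Gamma_ppp = -128/81, Gamma_ppq = 32/81, Gamma_pqq = 0, Gamma_qpp = 16/81, Gamma_qpq = -4/81, Gamma_qqq = 0; accelerations (d^2p/dtau^2, d^2q/dtau^2) = (0, 0)


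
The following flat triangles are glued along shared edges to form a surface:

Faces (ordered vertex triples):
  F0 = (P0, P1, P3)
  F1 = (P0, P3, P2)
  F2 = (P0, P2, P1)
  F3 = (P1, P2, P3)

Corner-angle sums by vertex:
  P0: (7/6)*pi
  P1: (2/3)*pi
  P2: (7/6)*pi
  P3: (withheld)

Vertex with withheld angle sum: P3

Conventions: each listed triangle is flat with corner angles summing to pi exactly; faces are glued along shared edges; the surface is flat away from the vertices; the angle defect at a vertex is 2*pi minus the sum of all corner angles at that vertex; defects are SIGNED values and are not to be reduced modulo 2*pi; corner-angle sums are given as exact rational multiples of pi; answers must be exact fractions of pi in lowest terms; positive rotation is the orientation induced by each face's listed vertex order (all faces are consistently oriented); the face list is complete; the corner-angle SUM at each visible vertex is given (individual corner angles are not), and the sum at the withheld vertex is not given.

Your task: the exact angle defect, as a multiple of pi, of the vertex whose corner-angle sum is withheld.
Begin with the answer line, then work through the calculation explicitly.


Answer: defect(P3) = pi

V = 4, E = 6, F = 4; chi = V - E + F = 2
Gauss-Bonnet: total defect = 2*pi*chi = 4*pi; visible defects sum to 3*pi


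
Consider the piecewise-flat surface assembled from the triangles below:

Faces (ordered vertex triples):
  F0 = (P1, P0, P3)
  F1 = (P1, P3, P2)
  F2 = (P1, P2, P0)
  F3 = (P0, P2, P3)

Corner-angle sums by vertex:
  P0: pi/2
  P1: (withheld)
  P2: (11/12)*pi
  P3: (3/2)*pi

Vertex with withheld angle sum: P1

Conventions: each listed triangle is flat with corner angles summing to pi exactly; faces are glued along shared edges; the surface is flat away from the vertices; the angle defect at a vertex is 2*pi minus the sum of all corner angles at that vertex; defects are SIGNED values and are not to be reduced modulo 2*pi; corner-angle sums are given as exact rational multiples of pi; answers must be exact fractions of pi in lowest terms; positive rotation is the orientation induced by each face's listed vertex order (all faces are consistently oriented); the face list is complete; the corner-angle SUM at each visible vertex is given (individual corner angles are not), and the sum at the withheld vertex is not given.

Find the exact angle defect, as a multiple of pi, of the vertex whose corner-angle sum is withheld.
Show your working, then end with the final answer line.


V = 4, E = 6, F = 4; chi = V - E + F = 2
Gauss-Bonnet: total defect = 2*pi*chi = 4*pi; visible defects sum to (37/12)*pi

Answer: defect(P1) = (11/12)*pi


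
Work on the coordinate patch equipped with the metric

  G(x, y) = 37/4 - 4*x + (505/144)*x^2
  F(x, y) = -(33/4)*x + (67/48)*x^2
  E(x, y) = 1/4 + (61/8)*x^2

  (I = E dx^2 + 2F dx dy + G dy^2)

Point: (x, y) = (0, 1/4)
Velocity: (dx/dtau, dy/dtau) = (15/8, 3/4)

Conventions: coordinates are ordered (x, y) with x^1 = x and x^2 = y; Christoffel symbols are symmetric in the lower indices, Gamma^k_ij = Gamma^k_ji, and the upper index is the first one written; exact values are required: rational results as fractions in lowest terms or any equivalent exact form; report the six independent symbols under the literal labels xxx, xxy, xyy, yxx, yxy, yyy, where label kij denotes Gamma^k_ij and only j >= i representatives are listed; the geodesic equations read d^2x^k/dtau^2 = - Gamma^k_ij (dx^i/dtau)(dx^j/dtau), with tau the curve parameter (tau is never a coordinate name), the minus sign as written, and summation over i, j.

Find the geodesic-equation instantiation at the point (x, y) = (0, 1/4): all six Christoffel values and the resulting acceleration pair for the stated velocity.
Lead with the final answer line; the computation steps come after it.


Answer: Gamma_xxx = 0, Gamma_xxy = 0, Gamma_xyy = 8, Gamma_yxx = -33/37, Gamma_yxy = -8/37, Gamma_yyy = 0; accelerations (d^2x/dtau^2, d^2y/dtau^2) = (-9/2, 8865/2368)

E = 1/4, F = 0, G = 37/4 at the point
E_x = 0, E_y = 0, F_x = -33/4, F_y = 0, G_x = -4, G_y = 0
EG - F^2 = 37/16;  g^inv = (16/37) * [[37/4, 0], [0, 1/4]]
first-kind symbols [ij,l] = (1/2)(d_i g_jl + d_j g_il - d_l g_ij): [xx,x] = E_x/2 = 0, [xx,y] = F_x - E_y/2 = -33/4, [xy,x] = E_y/2 = 0, [xy,y] = G_x/2 = -2, [yy,x] = F_y - G_x/2 = 2, [yy,y] = G_y/2 = 0
Gamma^x_ij = (G*[ij,x] - F*[ij,y])/(EG - F^2), Gamma^y_ij = (E*[ij,y] - F*[ij,x])/(EG - F^2)
Gamma_xxx = 0, Gamma_xxy = 0, Gamma_xyy = 8, Gamma_yxx = -33/37, Gamma_yxy = -8/37, Gamma_yyy = 0
d^2x/dtau^2 = -(Gamma_xxx*(15/8)^2 + 2*Gamma_xxy*(15/8)*(3/4) + Gamma_xyy*(3/4)^2) = -9/2
d^2y/dtau^2 = -(Gamma_yxx*(15/8)^2 + 2*Gamma_yxy*(15/8)*(3/4) + Gamma_yyy*(3/4)^2) = 8865/2368


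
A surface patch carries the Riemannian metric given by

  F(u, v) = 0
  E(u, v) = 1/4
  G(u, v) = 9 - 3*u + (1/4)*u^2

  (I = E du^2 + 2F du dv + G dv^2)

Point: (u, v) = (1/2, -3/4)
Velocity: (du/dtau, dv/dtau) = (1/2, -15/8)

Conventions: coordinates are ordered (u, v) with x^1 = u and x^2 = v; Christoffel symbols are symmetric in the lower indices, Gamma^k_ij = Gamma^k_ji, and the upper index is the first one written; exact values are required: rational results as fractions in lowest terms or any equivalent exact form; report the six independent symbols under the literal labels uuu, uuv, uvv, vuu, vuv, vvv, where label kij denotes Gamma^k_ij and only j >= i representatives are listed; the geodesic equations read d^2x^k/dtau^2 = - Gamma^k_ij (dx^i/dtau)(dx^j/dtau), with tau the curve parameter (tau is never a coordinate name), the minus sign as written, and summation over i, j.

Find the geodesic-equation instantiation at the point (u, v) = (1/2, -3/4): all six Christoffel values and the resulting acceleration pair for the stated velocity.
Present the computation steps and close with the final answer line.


E = 1/4, F = 0, G = 121/16 at the point
E_u = 0, E_v = 0, F_u = 0, F_v = 0, G_u = -11/4, G_v = 0
EG - F^2 = 121/64;  g^inv = (64/121) * [[121/16, 0], [0, 1/4]]
first-kind symbols [ij,l] = (1/2)(d_i g_jl + d_j g_il - d_l g_ij): [uu,u] = E_u/2 = 0, [uu,v] = F_u - E_v/2 = 0, [uv,u] = E_v/2 = 0, [uv,v] = G_u/2 = -11/8, [vv,u] = F_v - G_u/2 = 11/8, [vv,v] = G_v/2 = 0
Gamma^u_ij = (G*[ij,u] - F*[ij,v])/(EG - F^2), Gamma^v_ij = (E*[ij,v] - F*[ij,u])/(EG - F^2)
Gamma_uuu = 0, Gamma_uuv = 0, Gamma_uvv = 11/2, Gamma_vuu = 0, Gamma_vuv = -2/11, Gamma_vvv = 0
d^2u/dtau^2 = -(Gamma_uuu*(1/2)^2 + 2*Gamma_uuv*(1/2)*(-15/8) + Gamma_uvv*(-15/8)^2) = -2475/128
d^2v/dtau^2 = -(Gamma_vuu*(1/2)^2 + 2*Gamma_vuv*(1/2)*(-15/8) + Gamma_vvv*(-15/8)^2) = -15/44

Answer: Gamma_uuu = 0, Gamma_uuv = 0, Gamma_uvv = 11/2, Gamma_vuu = 0, Gamma_vuv = -2/11, Gamma_vvv = 0; accelerations (d^2u/dtau^2, d^2v/dtau^2) = (-2475/128, -15/44)


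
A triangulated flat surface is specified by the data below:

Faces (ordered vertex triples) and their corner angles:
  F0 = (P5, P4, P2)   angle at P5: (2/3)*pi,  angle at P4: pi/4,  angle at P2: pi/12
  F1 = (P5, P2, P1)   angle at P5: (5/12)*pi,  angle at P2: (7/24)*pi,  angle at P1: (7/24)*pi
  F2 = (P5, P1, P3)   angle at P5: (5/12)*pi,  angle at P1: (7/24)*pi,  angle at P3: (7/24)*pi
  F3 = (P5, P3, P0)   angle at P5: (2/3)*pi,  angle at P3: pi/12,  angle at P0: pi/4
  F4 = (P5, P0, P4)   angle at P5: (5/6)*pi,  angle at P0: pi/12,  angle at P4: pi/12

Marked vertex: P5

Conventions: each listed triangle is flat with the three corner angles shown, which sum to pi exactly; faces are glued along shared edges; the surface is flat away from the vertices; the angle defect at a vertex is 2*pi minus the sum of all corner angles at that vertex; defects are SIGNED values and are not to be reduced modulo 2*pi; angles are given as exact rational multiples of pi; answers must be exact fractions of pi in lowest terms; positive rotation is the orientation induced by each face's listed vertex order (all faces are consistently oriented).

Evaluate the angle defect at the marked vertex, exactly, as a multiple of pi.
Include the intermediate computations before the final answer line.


Sum of corner angles at P5: 3*pi
defect = 2*pi - 3*pi

Answer: defect(P5) = -pi


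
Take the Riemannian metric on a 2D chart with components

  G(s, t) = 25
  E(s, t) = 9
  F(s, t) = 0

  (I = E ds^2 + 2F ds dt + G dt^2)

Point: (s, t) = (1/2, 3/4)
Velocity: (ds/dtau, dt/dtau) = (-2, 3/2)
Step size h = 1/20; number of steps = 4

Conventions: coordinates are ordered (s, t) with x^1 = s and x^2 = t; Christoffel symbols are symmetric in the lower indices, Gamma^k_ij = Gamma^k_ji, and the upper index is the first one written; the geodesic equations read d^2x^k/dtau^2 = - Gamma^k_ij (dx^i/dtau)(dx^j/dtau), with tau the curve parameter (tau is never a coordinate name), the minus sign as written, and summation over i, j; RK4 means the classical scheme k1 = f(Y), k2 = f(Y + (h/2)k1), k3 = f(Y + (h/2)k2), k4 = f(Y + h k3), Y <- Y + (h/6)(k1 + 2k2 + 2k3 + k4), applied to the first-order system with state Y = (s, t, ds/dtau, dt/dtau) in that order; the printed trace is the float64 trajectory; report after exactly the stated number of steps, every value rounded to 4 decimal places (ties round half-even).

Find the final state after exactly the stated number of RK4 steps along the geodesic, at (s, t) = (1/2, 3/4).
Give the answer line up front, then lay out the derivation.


Answer: s = 0.1000, t = 1.0500, ds/dtau = -2.0000, dt/dtau = 1.5000

f(Y) = (ds/dtau, dt/dtau, -Gamma^s_ij Y'^i Y'^j, -Gamma^t_ij Y'^i Y'^j) with the Gammas evaluated at the stage position; h = 0.050000; intermediate values shown to 6 dp
step 0: s = 0.5000, t = 0.7500, ds/dtau = -2.0000, dt/dtau = 1.5000
step 1:
  k1: at (s, t) = (0.500000, 0.750000), (ds/dtau, dt/dtau) = (-2.000000, 1.500000); Gamma_sss = 0.000000, Gamma_sst = 0.000000, Gamma_stt = 0.000000, Gamma_tss = 0.000000, Gamma_tst = 0.000000, Gamma_ttt = 0.000000; k1 = (-2.000000, 1.500000, 0.000000, 0.000000)
  k2: at (s, t) = (0.450000, 0.787500), (ds/dtau, dt/dtau) = (-2.000000, 1.500000); Gamma_sss = 0.000000, Gamma_sst = 0.000000, Gamma_stt = 0.000000, Gamma_tss = 0.000000, Gamma_tst = 0.000000, Gamma_ttt = 0.000000; k2 = (-2.000000, 1.500000, 0.000000, 0.000000)
  k3: at (s, t) = (0.450000, 0.787500), (ds/dtau, dt/dtau) = (-2.000000, 1.500000); Gamma_sss = 0.000000, Gamma_sst = 0.000000, Gamma_stt = 0.000000, Gamma_tss = 0.000000, Gamma_tst = 0.000000, Gamma_ttt = 0.000000; k3 = (-2.000000, 1.500000, 0.000000, 0.000000)
  k4: at (s, t) = (0.400000, 0.825000), (ds/dtau, dt/dtau) = (-2.000000, 1.500000); Gamma_sss = 0.000000, Gamma_sst = 0.000000, Gamma_stt = 0.000000, Gamma_tss = 0.000000, Gamma_tst = 0.000000, Gamma_ttt = 0.000000; k4 = (-2.000000, 1.500000, 0.000000, 0.000000)
  Y <- Y + (h/6)(k1 + 2k2 + 2k3 + k4): s = 0.4000, t = 0.8250, ds/dtau = -2.0000, dt/dtau = 1.5000
step 2:
  k1: at (s, t) = (0.400000, 0.825000), (ds/dtau, dt/dtau) = (-2.000000, 1.500000); Gamma_sss = 0.000000, Gamma_sst = 0.000000, Gamma_stt = 0.000000, Gamma_tss = 0.000000, Gamma_tst = 0.000000, Gamma_ttt = 0.000000; k1 = (-2.000000, 1.500000, 0.000000, 0.000000)
  k2: at (s, t) = (0.350000, 0.862500), (ds/dtau, dt/dtau) = (-2.000000, 1.500000); Gamma_sss = 0.000000, Gamma_sst = 0.000000, Gamma_stt = 0.000000, Gamma_tss = 0.000000, Gamma_tst = 0.000000, Gamma_ttt = 0.000000; k2 = (-2.000000, 1.500000, 0.000000, 0.000000)
  k3: at (s, t) = (0.350000, 0.862500), (ds/dtau, dt/dtau) = (-2.000000, 1.500000); Gamma_sss = 0.000000, Gamma_sst = 0.000000, Gamma_stt = 0.000000, Gamma_tss = 0.000000, Gamma_tst = 0.000000, Gamma_ttt = 0.000000; k3 = (-2.000000, 1.500000, 0.000000, 0.000000)
  k4: at (s, t) = (0.300000, 0.900000), (ds/dtau, dt/dtau) = (-2.000000, 1.500000); Gamma_sss = 0.000000, Gamma_sst = 0.000000, Gamma_stt = 0.000000, Gamma_tss = 0.000000, Gamma_tst = 0.000000, Gamma_ttt = 0.000000; k4 = (-2.000000, 1.500000, 0.000000, 0.000000)
  Y <- Y + (h/6)(k1 + 2k2 + 2k3 + k4): s = 0.3000, t = 0.9000, ds/dtau = -2.0000, dt/dtau = 1.5000
step 3:
  k1: at (s, t) = (0.300000, 0.900000), (ds/dtau, dt/dtau) = (-2.000000, 1.500000); Gamma_sss = 0.000000, Gamma_sst = 0.000000, Gamma_stt = 0.000000, Gamma_tss = 0.000000, Gamma_tst = 0.000000, Gamma_ttt = 0.000000; k1 = (-2.000000, 1.500000, 0.000000, 0.000000)
  k2: at (s, t) = (0.250000, 0.937500), (ds/dtau, dt/dtau) = (-2.000000, 1.500000); Gamma_sss = 0.000000, Gamma_sst = 0.000000, Gamma_stt = 0.000000, Gamma_tss = 0.000000, Gamma_tst = 0.000000, Gamma_ttt = 0.000000; k2 = (-2.000000, 1.500000, 0.000000, 0.000000)
  k3: at (s, t) = (0.250000, 0.937500), (ds/dtau, dt/dtau) = (-2.000000, 1.500000); Gamma_sss = 0.000000, Gamma_sst = 0.000000, Gamma_stt = 0.000000, Gamma_tss = 0.000000, Gamma_tst = 0.000000, Gamma_ttt = 0.000000; k3 = (-2.000000, 1.500000, 0.000000, 0.000000)
  k4: at (s, t) = (0.200000, 0.975000), (ds/dtau, dt/dtau) = (-2.000000, 1.500000); Gamma_sss = 0.000000, Gamma_sst = 0.000000, Gamma_stt = 0.000000, Gamma_tss = 0.000000, Gamma_tst = 0.000000, Gamma_ttt = 0.000000; k4 = (-2.000000, 1.500000, 0.000000, 0.000000)
  Y <- Y + (h/6)(k1 + 2k2 + 2k3 + k4): s = 0.2000, t = 0.9750, ds/dtau = -2.0000, dt/dtau = 1.5000
step 4:
  k1: at (s, t) = (0.200000, 0.975000), (ds/dtau, dt/dtau) = (-2.000000, 1.500000); Gamma_sss = 0.000000, Gamma_sst = 0.000000, Gamma_stt = 0.000000, Gamma_tss = 0.000000, Gamma_tst = 0.000000, Gamma_ttt = 0.000000; k1 = (-2.000000, 1.500000, 0.000000, 0.000000)
  k2: at (s, t) = (0.150000, 1.012500), (ds/dtau, dt/dtau) = (-2.000000, 1.500000); Gamma_sss = 0.000000, Gamma_sst = 0.000000, Gamma_stt = 0.000000, Gamma_tss = 0.000000, Gamma_tst = 0.000000, Gamma_ttt = 0.000000; k2 = (-2.000000, 1.500000, 0.000000, 0.000000)
  k3: at (s, t) = (0.150000, 1.012500), (ds/dtau, dt/dtau) = (-2.000000, 1.500000); Gamma_sss = 0.000000, Gamma_sst = 0.000000, Gamma_stt = 0.000000, Gamma_tss = 0.000000, Gamma_tst = 0.000000, Gamma_ttt = 0.000000; k3 = (-2.000000, 1.500000, 0.000000, 0.000000)
  k4: at (s, t) = (0.100000, 1.050000), (ds/dtau, dt/dtau) = (-2.000000, 1.500000); Gamma_sss = 0.000000, Gamma_sst = 0.000000, Gamma_stt = 0.000000, Gamma_tss = 0.000000, Gamma_tst = 0.000000, Gamma_ttt = 0.000000; k4 = (-2.000000, 1.500000, 0.000000, 0.000000)
  Y <- Y + (h/6)(k1 + 2k2 + 2k3 + k4): s = 0.1000, t = 1.0500, ds/dtau = -2.0000, dt/dtau = 1.5000


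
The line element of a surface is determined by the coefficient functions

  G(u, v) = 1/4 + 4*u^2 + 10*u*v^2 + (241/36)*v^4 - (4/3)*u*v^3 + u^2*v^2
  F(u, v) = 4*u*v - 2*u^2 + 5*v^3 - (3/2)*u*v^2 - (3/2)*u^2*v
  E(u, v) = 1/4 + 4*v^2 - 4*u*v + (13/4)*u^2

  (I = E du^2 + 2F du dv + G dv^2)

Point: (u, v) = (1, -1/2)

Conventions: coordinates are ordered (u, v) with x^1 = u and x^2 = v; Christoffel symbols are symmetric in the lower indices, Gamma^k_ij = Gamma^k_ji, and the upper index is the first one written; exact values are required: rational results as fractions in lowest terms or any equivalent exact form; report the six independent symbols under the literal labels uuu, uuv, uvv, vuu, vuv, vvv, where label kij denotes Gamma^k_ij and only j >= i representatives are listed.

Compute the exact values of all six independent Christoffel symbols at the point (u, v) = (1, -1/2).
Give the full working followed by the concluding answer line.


E = 13/2, F = -17/4, G = 4369/576 at the point
E_u = 17/2, E_v = -8, F_u = -39/8, F_v = 31/4, G_u = 67/6, G_v = -1105/72
EG - F^2 = 35989/1152;  g^inv = (1152/35989) * [[4369/576, 17/4], [17/4, 13/2]]
first-kind symbols [ij,l] = (1/2)(d_i g_jl + d_j g_il - d_l g_ij): [uu,u] = E_u/2 = 17/4, [uu,v] = F_u - E_v/2 = -7/8, [uv,u] = E_v/2 = -4, [uv,v] = G_u/2 = 67/12, [vv,u] = F_v - G_u/2 = 13/6, [vv,v] = G_v/2 = -1105/144
Gamma^u_ij = (G*[ij,u] - F*[ij,v])/(EG - F^2), Gamma^v_ij = (E*[ij,v] - F*[ij,u])/(EG - F^2)

Answer: Gamma_uuu = 3865/4234, Gamma_uuv = -448/2117, Gamma_uvv = -3289/6351, Gamma_vuu = 14256/35989, Gamma_vuv = 22224/35989, Gamma_vvv = -2756/2117


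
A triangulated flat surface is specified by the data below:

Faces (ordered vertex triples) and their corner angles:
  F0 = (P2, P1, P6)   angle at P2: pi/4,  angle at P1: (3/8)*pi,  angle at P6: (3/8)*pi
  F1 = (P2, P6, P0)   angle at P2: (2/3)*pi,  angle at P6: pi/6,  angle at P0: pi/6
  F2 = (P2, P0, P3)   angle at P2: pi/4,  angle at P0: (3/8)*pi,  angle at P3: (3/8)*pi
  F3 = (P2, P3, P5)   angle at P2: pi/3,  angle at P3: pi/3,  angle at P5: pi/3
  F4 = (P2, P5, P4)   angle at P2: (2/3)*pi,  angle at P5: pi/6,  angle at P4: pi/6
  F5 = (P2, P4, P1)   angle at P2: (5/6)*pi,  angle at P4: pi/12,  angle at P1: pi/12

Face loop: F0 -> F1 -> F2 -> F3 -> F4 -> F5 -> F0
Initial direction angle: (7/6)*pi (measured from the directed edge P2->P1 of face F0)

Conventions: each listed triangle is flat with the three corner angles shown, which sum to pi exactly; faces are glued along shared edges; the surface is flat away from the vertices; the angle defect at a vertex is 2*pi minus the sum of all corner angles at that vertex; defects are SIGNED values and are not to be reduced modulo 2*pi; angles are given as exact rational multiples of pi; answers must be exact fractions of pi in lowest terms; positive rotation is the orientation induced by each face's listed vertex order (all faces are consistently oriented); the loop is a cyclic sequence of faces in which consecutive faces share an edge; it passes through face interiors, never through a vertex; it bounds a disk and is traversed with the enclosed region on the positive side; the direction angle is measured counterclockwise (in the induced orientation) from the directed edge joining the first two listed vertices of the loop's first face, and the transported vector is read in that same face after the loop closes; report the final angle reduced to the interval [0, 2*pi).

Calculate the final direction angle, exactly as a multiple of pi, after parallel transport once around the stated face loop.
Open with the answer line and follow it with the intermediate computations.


Answer: final direction angle = pi/6

enclosed vertex P2: corner angles sum to 3*pi, defect = 2*pi - 3*pi = -pi
adding the enclosed defects to the starting angle (mod 2*pi, induced orientation) gives the holonomy
final angle = (7/6)*pi - pi = pi/6 (mod 2*pi)


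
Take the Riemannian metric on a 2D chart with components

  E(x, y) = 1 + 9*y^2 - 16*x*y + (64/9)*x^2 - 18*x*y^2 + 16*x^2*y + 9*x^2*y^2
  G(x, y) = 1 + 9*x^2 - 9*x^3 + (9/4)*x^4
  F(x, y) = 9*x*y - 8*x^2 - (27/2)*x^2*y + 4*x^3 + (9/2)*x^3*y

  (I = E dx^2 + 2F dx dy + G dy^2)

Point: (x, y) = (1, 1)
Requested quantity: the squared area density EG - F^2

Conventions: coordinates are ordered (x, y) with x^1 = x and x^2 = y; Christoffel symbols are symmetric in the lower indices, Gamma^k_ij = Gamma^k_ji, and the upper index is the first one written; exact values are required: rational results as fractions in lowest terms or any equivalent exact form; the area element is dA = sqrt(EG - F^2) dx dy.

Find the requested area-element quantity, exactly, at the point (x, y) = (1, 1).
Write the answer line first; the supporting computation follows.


Answer: EG - F^2 = 373/36

E = 73/9, F = -4, G = 13/4; EG - F^2 = 373/36


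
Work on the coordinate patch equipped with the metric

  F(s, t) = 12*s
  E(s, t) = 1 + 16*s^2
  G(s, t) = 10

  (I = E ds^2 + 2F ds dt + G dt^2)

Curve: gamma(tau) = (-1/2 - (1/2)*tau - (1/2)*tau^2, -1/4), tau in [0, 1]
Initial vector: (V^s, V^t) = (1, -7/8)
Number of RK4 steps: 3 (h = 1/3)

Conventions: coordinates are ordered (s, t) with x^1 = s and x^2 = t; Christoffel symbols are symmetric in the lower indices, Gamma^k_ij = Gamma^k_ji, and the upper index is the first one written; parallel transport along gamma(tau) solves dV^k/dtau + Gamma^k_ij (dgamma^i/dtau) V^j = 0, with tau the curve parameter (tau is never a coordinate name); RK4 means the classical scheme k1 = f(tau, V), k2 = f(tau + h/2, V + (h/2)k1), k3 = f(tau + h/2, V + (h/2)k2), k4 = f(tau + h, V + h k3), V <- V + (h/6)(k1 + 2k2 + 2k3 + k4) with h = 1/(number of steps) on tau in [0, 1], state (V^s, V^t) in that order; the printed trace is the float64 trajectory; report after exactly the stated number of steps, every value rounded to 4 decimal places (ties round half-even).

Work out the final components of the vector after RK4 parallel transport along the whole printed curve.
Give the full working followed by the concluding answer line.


gamma'(tau) = (-1/2 - tau, 0); f(tau, V)^k = -Gamma^k_ij(gamma(tau)) gamma'^i(tau) V^j; h = 1/3; intermediate values shown to 6 dp
curve data and Christoffel symbols at the stage parameters:
  tau = 0.000000: gamma = (-0.500000, -0.250000), gamma' = (-0.500000, 0.000000); Gamma_sss = -0.571429, Gamma_sst = 0.000000, Gamma_stt = 0.000000, Gamma_tss = 0.857143, Gamma_tst = 0.000000, Gamma_ttt = 0.000000
  tau = 0.166667: gamma = (-0.597222, -0.250000), gamma' = (-0.666667, 0.000000); Gamma_sss = -0.608371, Gamma_sst = 0.000000, Gamma_stt = 0.000000, Gamma_tss = 0.764001, Gamma_tst = 0.000000, Gamma_ttt = 0.000000
  tau = 0.333333: gamma = (-0.722222, -0.250000), gamma' = (-0.833333, 0.000000); Gamma_sss = -0.629879, Gamma_sst = 0.000000, Gamma_stt = 0.000000, Gamma_tss = 0.654105, Gamma_tst = 0.000000, Gamma_ttt = 0.000000
  tau = 0.500000: gamma = (-0.875000, -0.250000), gamma' = (-1.000000, 0.000000); Gamma_sss = -0.629213, Gamma_sst = 0.000000, Gamma_stt = 0.000000, Gamma_tss = 0.539326, Gamma_tst = 0.000000, Gamma_ttt = 0.000000
  tau = 0.666667: gamma = (-1.055556, -0.250000), gamma' = (-1.166667, 0.000000); Gamma_sss = -0.606921, Gamma_sst = 0.000000, Gamma_stt = 0.000000, Gamma_tss = 0.431233, Gamma_tst = 0.000000, Gamma_ttt = 0.000000
  tau = 0.833333: gamma = (-1.263889, -0.250000), gamma' = (-1.333333, 0.000000); Gamma_sss = -0.568701, Gamma_sst = 0.000000, Gamma_stt = 0.000000, Gamma_tss = 0.337471, Gamma_tst = 0.000000, Gamma_ttt = 0.000000
  tau = 1.000000: gamma = (-1.500000, -0.250000), gamma' = (-1.500000, 0.000000); Gamma_sss = -0.521739, Gamma_sst = 0.000000, Gamma_stt = 0.000000, Gamma_tss = 0.260870, Gamma_tst = 0.000000, Gamma_ttt = 0.000000
step 0: V^s = 1.0000, V^t = -0.8750
step 1: k1 = (-0.285714, 0.428571), k2 = (-0.386267, 0.485080), k3 = (-0.379470, 0.476544), k4 = (-0.458505, 0.476139); V <- V + (h/6)(k1 + 2k2 + 2k3 + k4): V^s = 0.8736, V^t = -0.7179
step 2: k1 = (-0.458537, 0.476173), k2 = (-0.501577, 0.429923), k3 = (-0.497064, 0.426055), k4 = (-0.501235, 0.356141); V <- V + (h/6)(k1 + 2k2 + 2k3 + k4): V^s = 0.7093, V^t = -0.5765
step 3: k1 = (-0.502231, 0.356849), k2 = (-0.474362, 0.281489), k3 = (-0.477884, 0.283580), k4 = (-0.430432, 0.215216); V <- V + (h/6)(k1 + 2k2 + 2k3 + k4): V^s = 0.5517, V^t = -0.4820

Answer: V^s = 0.5517, V^t = -0.4820


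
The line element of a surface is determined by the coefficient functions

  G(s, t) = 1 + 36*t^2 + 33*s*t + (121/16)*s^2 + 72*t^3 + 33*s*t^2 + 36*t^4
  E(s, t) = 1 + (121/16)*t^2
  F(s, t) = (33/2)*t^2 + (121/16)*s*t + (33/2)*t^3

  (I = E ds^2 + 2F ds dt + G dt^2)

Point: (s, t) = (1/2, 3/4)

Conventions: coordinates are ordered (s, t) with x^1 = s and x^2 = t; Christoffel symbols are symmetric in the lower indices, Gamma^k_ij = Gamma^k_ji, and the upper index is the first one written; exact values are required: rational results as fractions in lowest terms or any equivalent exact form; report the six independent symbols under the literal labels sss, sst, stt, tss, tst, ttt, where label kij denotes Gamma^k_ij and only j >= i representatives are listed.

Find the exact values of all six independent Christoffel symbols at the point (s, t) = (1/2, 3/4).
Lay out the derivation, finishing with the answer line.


E = 1345/256, F = 1221/64, G = 1385/16 at the point
E_s = 0, E_t = 363/32, F_s = 363/64, F_t = 451/8, G_s = 407/8, G_t = 555/2
EG - F^2 = 23249/256;  g^inv = (256/23249) * [[1385/16, -1221/64], [-1221/64, 1345/256]]
first-kind symbols [ij,l] = (1/2)(d_i g_jl + d_j g_il - d_l g_ij): [ss,s] = E_s/2 = 0, [ss,t] = F_s - E_t/2 = 0, [st,s] = E_t/2 = 363/64, [st,t] = G_s/2 = 407/16, [tt,s] = F_t - G_s/2 = 495/16, [tt,t] = G_t/2 = 555/4
Gamma^s_ij = (G*[ij,s] - F*[ij,t])/(EG - F^2), Gamma^t_ij = (E*[ij,t] - F*[ij,s])/(EG - F^2)

Answer: Gamma_sss = 0, Gamma_sst = 1452/23249, Gamma_stt = 7920/23249, Gamma_tss = 0, Gamma_tst = 6512/23249, Gamma_ttt = 35520/23249


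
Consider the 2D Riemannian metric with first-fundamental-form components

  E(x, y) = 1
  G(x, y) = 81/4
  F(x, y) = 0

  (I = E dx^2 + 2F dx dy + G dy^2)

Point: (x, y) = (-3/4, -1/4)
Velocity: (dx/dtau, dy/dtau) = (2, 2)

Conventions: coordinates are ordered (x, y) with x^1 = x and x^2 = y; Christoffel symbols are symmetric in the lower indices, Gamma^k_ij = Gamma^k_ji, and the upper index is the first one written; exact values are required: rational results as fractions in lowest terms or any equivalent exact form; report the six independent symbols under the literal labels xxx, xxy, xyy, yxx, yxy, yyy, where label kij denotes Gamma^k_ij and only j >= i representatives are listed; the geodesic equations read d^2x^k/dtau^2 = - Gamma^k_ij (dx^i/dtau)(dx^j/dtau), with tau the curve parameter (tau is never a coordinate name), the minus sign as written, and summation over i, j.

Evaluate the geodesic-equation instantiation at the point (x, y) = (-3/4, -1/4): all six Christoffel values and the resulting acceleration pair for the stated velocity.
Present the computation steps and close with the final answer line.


E = 1, F = 0, G = 81/4 at the point
E_x = 0, E_y = 0, F_x = 0, F_y = 0, G_x = 0, G_y = 0
EG - F^2 = 81/4;  g^inv = (4/81) * [[81/4, 0], [0, 1]]
first-kind symbols [ij,l] = (1/2)(d_i g_jl + d_j g_il - d_l g_ij): [xx,x] = E_x/2 = 0, [xx,y] = F_x - E_y/2 = 0, [xy,x] = E_y/2 = 0, [xy,y] = G_x/2 = 0, [yy,x] = F_y - G_x/2 = 0, [yy,y] = G_y/2 = 0
Gamma^x_ij = (G*[ij,x] - F*[ij,y])/(EG - F^2), Gamma^y_ij = (E*[ij,y] - F*[ij,x])/(EG - F^2)
Gamma_xxx = 0, Gamma_xxy = 0, Gamma_xyy = 0, Gamma_yxx = 0, Gamma_yxy = 0, Gamma_yyy = 0
d^2x/dtau^2 = -(Gamma_xxx*(2)^2 + 2*Gamma_xxy*(2)*(2) + Gamma_xyy*(2)^2) = 0
d^2y/dtau^2 = -(Gamma_yxx*(2)^2 + 2*Gamma_yxy*(2)*(2) + Gamma_yyy*(2)^2) = 0

Answer: Gamma_xxx = 0, Gamma_xxy = 0, Gamma_xyy = 0, Gamma_yxx = 0, Gamma_yxy = 0, Gamma_yyy = 0; accelerations (d^2x/dtau^2, d^2y/dtau^2) = (0, 0)


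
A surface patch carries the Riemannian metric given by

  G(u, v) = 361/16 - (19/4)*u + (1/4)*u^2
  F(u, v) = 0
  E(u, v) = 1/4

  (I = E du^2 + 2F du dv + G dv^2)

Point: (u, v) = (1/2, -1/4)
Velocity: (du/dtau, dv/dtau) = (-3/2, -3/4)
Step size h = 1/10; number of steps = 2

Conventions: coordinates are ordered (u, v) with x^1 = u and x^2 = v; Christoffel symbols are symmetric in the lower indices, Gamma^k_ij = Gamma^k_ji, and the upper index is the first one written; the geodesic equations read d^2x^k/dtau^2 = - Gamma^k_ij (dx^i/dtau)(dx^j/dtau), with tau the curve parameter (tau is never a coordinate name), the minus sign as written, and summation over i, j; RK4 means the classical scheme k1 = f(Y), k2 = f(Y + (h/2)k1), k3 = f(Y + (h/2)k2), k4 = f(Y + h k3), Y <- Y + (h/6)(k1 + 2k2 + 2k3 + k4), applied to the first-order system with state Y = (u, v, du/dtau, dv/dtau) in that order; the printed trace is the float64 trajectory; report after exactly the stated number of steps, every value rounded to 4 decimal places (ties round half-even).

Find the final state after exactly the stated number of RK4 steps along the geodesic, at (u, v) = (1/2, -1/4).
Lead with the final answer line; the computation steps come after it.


Answer: u = 0.1025, v = -0.3942, du/dtau = -2.4541, dv/dtau = -0.6879

f(Y) = (du/dtau, dv/dtau, -Gamma^u_ij Y'^i Y'^j, -Gamma^v_ij Y'^i Y'^j) with the Gammas evaluated at the stage position; h = 0.100000; intermediate values shown to 6 dp
step 0: u = 0.5000, v = -0.2500, du/dtau = -1.5000, dv/dtau = -0.7500
step 1:
  k1: at (u, v) = (0.500000, -0.250000), (du/dtau, dv/dtau) = (-1.500000, -0.750000); Gamma_uuu = 0.000000, Gamma_uuv = 0.000000, Gamma_uvv = 9.000000, Gamma_vuu = 0.000000, Gamma_vuv = -0.111111, Gamma_vvv = 0.000000; k1 = (-1.500000, -0.750000, -5.062500, 0.250000)
  k2: at (u, v) = (0.425000, -0.287500), (du/dtau, dv/dtau) = (-1.753125, -0.737500); Gamma_uuu = 0.000000, Gamma_uuv = 0.000000, Gamma_uvv = 9.075000, Gamma_vuu = 0.000000, Gamma_vuv = -0.110193, Gamma_vvv = 0.000000; k2 = (-1.753125, -0.737500, -4.935949, 0.284943)
  k3: at (u, v) = (0.412344, -0.286875), (du/dtau, dv/dtau) = (-1.746797, -0.735753); Gamma_uuu = 0.000000, Gamma_uuv = 0.000000, Gamma_uvv = 9.087656, Gamma_vuu = 0.000000, Gamma_vuv = -0.110039, Gamma_vvv = 0.000000; k3 = (-1.746797, -0.735753, -4.919441, 0.282848)
  k4: at (u, v) = (0.325320, -0.323575), (du/dtau, dv/dtau) = (-1.991944, -0.721715); Gamma_uuu = 0.000000, Gamma_uuv = 0.000000, Gamma_uvv = 9.174680, Gamma_vuu = 0.000000, Gamma_vuv = -0.108996, Gamma_vvv = 0.000000; k4 = (-1.991944, -0.721715, -4.778842, 0.313388)
  Y <- Y + (h/6)(k1 + 2k2 + 2k3 + k4): u = 0.3251, v = -0.3236, du/dtau = -1.9925, dv/dtau = -0.7217
step 2:
  k1: at (u, v) = (0.325137, -0.323637), (du/dtau, dv/dtau) = (-1.992535, -0.721684); Gamma_uuu = 0.000000, Gamma_uuv = 0.000000, Gamma_uvv = 9.174863, Gamma_vuu = 0.000000, Gamma_vuv = -0.108993, Gamma_vvv = 0.000000; k1 = (-1.992535, -0.721684, -4.778522, 0.313461)
  k2: at (u, v) = (0.225510, -0.359721), (du/dtau, dv/dtau) = (-2.231461, -0.706011); Gamma_uuu = 0.000000, Gamma_uuv = 0.000000, Gamma_uvv = 9.274490, Gamma_vuu = 0.000000, Gamma_vuv = -0.107823, Gamma_vvv = 0.000000; k2 = (-2.231461, -0.706011, -4.622881, 0.339735)
  k3: at (u, v) = (0.213564, -0.358938), (du/dtau, dv/dtau) = (-2.223679, -0.704697); Gamma_uuu = 0.000000, Gamma_uuv = 0.000000, Gamma_uvv = 9.286436, Gamma_vuu = 0.000000, Gamma_vuv = -0.107684, Gamma_vvv = 0.000000; k3 = (-2.223679, -0.704697, -4.611625, 0.337486)
  k4: at (u, v) = (0.102769, -0.394107), (du/dtau, dv/dtau) = (-2.453698, -0.687935); Gamma_uuu = 0.000000, Gamma_uuv = 0.000000, Gamma_uvv = 9.397231, Gamma_vuu = 0.000000, Gamma_vuv = -0.106414, Gamma_vvv = 0.000000; k4 = (-2.453698, -0.687935, -4.447286, 0.359252)
  Y <- Y + (h/6)(k1 + 2k2 + 2k3 + k4): u = 0.1025, v = -0.3942, du/dtau = -2.4541, dv/dtau = -0.6879


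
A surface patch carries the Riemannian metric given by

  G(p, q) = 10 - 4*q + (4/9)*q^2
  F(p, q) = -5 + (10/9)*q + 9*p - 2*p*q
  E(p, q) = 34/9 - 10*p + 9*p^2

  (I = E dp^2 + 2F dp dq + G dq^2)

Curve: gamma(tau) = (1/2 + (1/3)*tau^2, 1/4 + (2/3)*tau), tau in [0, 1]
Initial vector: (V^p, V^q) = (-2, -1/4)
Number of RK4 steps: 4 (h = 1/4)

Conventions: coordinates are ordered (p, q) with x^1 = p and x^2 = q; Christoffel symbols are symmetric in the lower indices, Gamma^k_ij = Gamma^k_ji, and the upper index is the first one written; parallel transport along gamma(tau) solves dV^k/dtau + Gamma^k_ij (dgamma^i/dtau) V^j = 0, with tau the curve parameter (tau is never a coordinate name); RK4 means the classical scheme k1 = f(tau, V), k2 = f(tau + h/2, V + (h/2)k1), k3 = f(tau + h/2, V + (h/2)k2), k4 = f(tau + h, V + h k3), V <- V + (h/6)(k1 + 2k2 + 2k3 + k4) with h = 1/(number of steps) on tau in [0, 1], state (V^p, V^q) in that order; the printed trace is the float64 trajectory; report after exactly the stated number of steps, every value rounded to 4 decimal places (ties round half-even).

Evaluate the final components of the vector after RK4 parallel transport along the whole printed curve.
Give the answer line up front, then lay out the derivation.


Answer: V^p = -1.9085, V^q = 0.4010

gamma'(tau) = ((2/3)*tau, 2/3); f(tau, V)^k = -Gamma^k_ij(gamma(tau)) gamma'^i(tau) V^j; h = 1/4; intermediate values shown to 6 dp
curve data and Christoffel symbols at the stage parameters:
  tau = 0.000000: gamma = (0.500000, 0.250000), gamma' = (0.000000, 0.666667); Gamma_ppp = -0.055215, Gamma_ppq = 0.000000, Gamma_pqq = 0.012270, Gamma_qpp = 0.938650, Gamma_qpq = 0.000000, Gamma_qqq = -0.208589
  tau = 0.125000: gamma = (0.505208, 0.333333), gamma' = (0.083333, 0.666667); Gamma_ppp = -0.051852, Gamma_ppq = 0.000000, Gamma_pqq = 0.011523, Gamma_qpp = 0.953595, Gamma_qpq = 0.000000, Gamma_qqq = -0.211910
  tau = 0.250000: gamma = (0.520833, 0.416667), gamma' = (0.166667, 0.666667); Gamma_ppp = -0.037108, Gamma_ppq = 0.000000, Gamma_pqq = 0.008246, Gamma_qpp = 0.969758, Gamma_qpq = 0.000000, Gamma_qqq = -0.215502
  tau = 0.375000: gamma = (0.546875, 0.500000), gamma' = (0.250000, 0.666667); Gamma_ppp = -0.009631, Gamma_ppq = 0.000000, Gamma_pqq = 0.002140, Gamma_qpp = 0.986219, Gamma_qpq = 0.000000, Gamma_qqq = -0.219160
  tau = 0.500000: gamma = (0.583333, 0.583333), gamma' = (0.333333, 0.666667); Gamma_ppp = 0.031950, Gamma_ppq = 0.000000, Gamma_pqq = -0.007100, Gamma_qpp = 1.001085, Gamma_qpq = 0.000000, Gamma_qqq = -0.222463
  tau = 0.625000: gamma = (0.630208, 0.666667), gamma' = (0.416667, 0.666667); Gamma_ppp = 0.088626, Gamma_ppq = 0.000000, Gamma_pqq = -0.019695, Gamma_qpp = 1.011297, Gamma_qpq = 0.000000, Gamma_qqq = -0.224733
  tau = 0.750000: gamma = (0.687500, 0.750000), gamma' = (0.500000, 0.666667); Gamma_ppp = 0.160328, Gamma_ppq = 0.000000, Gamma_pqq = -0.035628, Gamma_qpp = 1.012599, Gamma_qpq = 0.000000, Gamma_qqq = -0.225022
  tau = 0.875000: gamma = (0.755208, 0.833333), gamma' = (0.583333, 0.666667); Gamma_ppp = 0.245004, Gamma_ppq = 0.000000, Gamma_pqq = -0.054445, Gamma_qpp = 0.999901, Gamma_qpq = 0.000000, Gamma_qqq = -0.222200
  tau = 1.000000: gamma = (0.833333, 0.916667), gamma' = (0.666667, 0.666667); Gamma_ppp = 0.337781, Gamma_ppq = 0.000000, Gamma_pqq = -0.075063, Gamma_qpp = 0.968307, Gamma_qpq = 0.000000, Gamma_qqq = -0.215179
step 0: V^p = -2.0000, V^q = -0.2500
step 1: k1 = (0.002045, -0.034765), k2 = (-0.006687, 0.122980), k3 = (-0.006843, 0.125852), k4 = (-0.011179, 0.292132); V <- V + (h/6)(k1 + 2k2 + 2k3 + k4): V^p = -2.0015, V^q = -0.2185
step 2: k1 = (-0.011177, 0.292099), k2 = (-0.004563, 0.467230), k3 = (-0.004592, 0.470225), k4 = (0.020850, 0.653299); V <- V + (h/6)(k1 + 2k2 + 2k3 + k4): V^p = -2.0019, V^q = -0.1010
step 3: k1 = (0.020841, 0.653030), k2 = (0.073573, 0.839531), k3 = (0.073636, 0.840246), k4 = (0.161592, 1.020581); V <- V + (h/6)(k1 + 2k2 + 2k3 + k4): V^p = -1.9820, V^q = 0.1087
step 4: k1 = (0.161467, 1.019790), k2 = (0.288953, 1.179263), k3 = (0.287399, 1.172921), k4 = (0.450255, 1.290730); V <- V + (h/6)(k1 + 2k2 + 2k3 + k4): V^p = -1.9085, V^q = 0.4010
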